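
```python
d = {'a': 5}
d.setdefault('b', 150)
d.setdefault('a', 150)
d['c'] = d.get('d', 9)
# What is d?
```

After line 1: d = {'a': 5}
After line 2 (setdefault adds 'b'=150): d = {'a': 5, 'b': 150}
After line 3 (setdefault 'a' no-op, already exists): d = {'a': 5, 'b': 150}
After line 4 (get('d', 9) returns default since 'd' not in d): d = {'a': 5, 'b': 150, 'c': 9}

{'a': 5, 'b': 150, 'c': 9}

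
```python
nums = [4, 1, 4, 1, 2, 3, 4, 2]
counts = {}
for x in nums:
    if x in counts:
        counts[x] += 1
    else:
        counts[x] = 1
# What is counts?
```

Initial: counts = {}, nums = [4, 1, 4, 1, 2, 3, 4, 2]
See 4: counts = {4: 1}
See 1: counts = {4: 1, 1: 1}
See 4: counts = {4: 2, 1: 1}
See 1: counts = {4: 2, 1: 2}
See 2: counts = {4: 2, 1: 2, 2: 1}
See 3: counts = {4: 2, 1: 2, 2: 1, 3: 1}
See 4: counts = {4: 3, 1: 2, 2: 1, 3: 1}
See 2: counts = {4: 3, 1: 2, 2: 2, 3: 1}

{4: 3, 1: 2, 2: 2, 3: 1}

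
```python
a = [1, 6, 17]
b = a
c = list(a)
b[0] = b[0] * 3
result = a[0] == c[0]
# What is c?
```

After line 1: a = [1, 6, 17]
After line 2 (b = a, alias): a = [1, 6, 17], b = [1, 6, 17]
After line 3 (c = list(a) is a copy, new object): c = [1, 6, 17]
After line 4 (b[0] = 1 * 3 = 3; mutates shared a/b): a = b = [3, 6, 17], c = [1, 6, 17]
After line 5 (a[0] = 3, c[0] = 1; result = False)

[1, 6, 17]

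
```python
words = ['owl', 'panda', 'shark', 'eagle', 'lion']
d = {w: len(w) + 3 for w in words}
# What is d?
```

{'owl': 6, 'panda': 8, 'shark': 8, 'eagle': 8, 'lion': 7}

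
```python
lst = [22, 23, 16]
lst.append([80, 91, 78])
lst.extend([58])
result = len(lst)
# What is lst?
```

After line 1: lst = [22, 23, 16]
After line 2 (append adds [80, 91, 78] as single element): lst = [22, 23, 16, [80, 91, 78]]
After line 3 (extend unpacks [58], adds 58): lst = [22, 23, 16, [80, 91, 78], 58]
After line 4: result = len(lst) = 5

[22, 23, 16, [80, 91, 78], 58]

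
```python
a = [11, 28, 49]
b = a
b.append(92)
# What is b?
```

After line 1: a = [11, 28, 49]
After line 2 (b = a is an alias, same object): a = [11, 28, 49], b = [11, 28, 49]
After line 3 (b.append mutates the shared list): a = [11, 28, 49, 92], b = [11, 28, 49, 92]

[11, 28, 49, 92]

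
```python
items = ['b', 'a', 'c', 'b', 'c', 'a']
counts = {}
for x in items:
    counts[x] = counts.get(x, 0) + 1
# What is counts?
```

Initial: counts = {}, items = ['b', 'a', 'c', 'b', 'c', 'a']
See 'b': counts = {'b': 1}
See 'a': counts = {'b': 1, 'a': 1}
See 'c': counts = {'b': 1, 'a': 1, 'c': 1}
See 'b': counts = {'b': 2, 'a': 1, 'c': 1}
See 'c': counts = {'b': 2, 'a': 1, 'c': 2}
See 'a': counts = {'b': 2, 'a': 2, 'c': 2}

{'b': 2, 'a': 2, 'c': 2}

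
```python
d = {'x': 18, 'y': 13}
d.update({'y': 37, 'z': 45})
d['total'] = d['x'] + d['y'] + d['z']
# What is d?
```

After line 1: d = {'x': 18, 'y': 13}
After line 2 (y overwritten, z added): d = {'x': 18, 'y': 37, 'z': 45}
After line 3 (total = 18 + 37 + 45 = 100): d = {'x': 18, 'y': 37, 'z': 45, 'total': 100}

{'x': 18, 'y': 37, 'z': 45, 'total': 100}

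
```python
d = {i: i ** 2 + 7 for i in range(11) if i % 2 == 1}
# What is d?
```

{1: 8, 3: 16, 5: 32, 7: 56, 9: 88}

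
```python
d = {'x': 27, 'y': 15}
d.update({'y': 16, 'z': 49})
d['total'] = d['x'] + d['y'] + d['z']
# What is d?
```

After line 1: d = {'x': 27, 'y': 15}
After line 2 (y overwritten, z added): d = {'x': 27, 'y': 16, 'z': 49}
After line 3 (total = 27 + 16 + 49 = 92): d = {'x': 27, 'y': 16, 'z': 49, 'total': 92}

{'x': 27, 'y': 16, 'z': 49, 'total': 92}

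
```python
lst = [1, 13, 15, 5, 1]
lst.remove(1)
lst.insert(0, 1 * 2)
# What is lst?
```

After line 1: lst = [1, 13, 15, 5, 1]
After line 2 (remove first 1): lst = [13, 15, 5, 1]
After line 3 (insert 2 at index 0): lst = [2, 13, 15, 5, 1]

[2, 13, 15, 5, 1]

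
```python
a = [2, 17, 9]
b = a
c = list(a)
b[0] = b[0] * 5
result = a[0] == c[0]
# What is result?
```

After line 1: a = [2, 17, 9]
After line 2 (b = a, alias): a = [2, 17, 9], b = [2, 17, 9]
After line 3 (c = list(a) is a copy, new object): c = [2, 17, 9]
After line 4 (b[0] = 2 * 5 = 10; mutates shared a/b): a = b = [10, 17, 9], c = [2, 17, 9]
After line 5 (a[0] = 10, c[0] = 2; result = False)

False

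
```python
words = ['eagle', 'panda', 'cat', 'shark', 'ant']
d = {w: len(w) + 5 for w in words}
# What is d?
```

{'eagle': 10, 'panda': 10, 'cat': 8, 'shark': 10, 'ant': 8}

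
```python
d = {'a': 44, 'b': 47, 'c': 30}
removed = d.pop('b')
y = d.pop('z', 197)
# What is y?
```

After line 1: d = {'a': 44, 'b': 47, 'c': 30}
After line 2 (pop 'b' returns 47): d = {'a': 44, 'c': 30}, removed = 47
After line 3 (pop 'z' missing, returns default 197): d = {'a': 44, 'c': 30}, y = 197

197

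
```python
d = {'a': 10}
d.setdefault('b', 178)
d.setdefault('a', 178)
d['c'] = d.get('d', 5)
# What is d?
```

After line 1: d = {'a': 10}
After line 2 (setdefault adds 'b'=178): d = {'a': 10, 'b': 178}
After line 3 (setdefault 'a' no-op, already exists): d = {'a': 10, 'b': 178}
After line 4 (get('d', 5) returns default since 'd' not in d): d = {'a': 10, 'b': 178, 'c': 5}

{'a': 10, 'b': 178, 'c': 5}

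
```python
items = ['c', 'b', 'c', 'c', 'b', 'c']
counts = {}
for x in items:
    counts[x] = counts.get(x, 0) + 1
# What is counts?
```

Initial: counts = {}, items = ['c', 'b', 'c', 'c', 'b', 'c']
See 'c': counts = {'c': 1}
See 'b': counts = {'c': 1, 'b': 1}
See 'c': counts = {'c': 2, 'b': 1}
See 'c': counts = {'c': 3, 'b': 1}
See 'b': counts = {'c': 3, 'b': 2}
See 'c': counts = {'c': 4, 'b': 2}

{'c': 4, 'b': 2}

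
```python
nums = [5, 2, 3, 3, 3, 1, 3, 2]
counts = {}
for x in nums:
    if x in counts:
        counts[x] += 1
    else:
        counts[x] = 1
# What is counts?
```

Initial: counts = {}, nums = [5, 2, 3, 3, 3, 1, 3, 2]
See 5: counts = {5: 1}
See 2: counts = {5: 1, 2: 1}
See 3: counts = {5: 1, 2: 1, 3: 1}
See 3: counts = {5: 1, 2: 1, 3: 2}
See 3: counts = {5: 1, 2: 1, 3: 3}
See 1: counts = {5: 1, 2: 1, 3: 3, 1: 1}
See 3: counts = {5: 1, 2: 1, 3: 4, 1: 1}
See 2: counts = {5: 1, 2: 2, 3: 4, 1: 1}

{5: 1, 2: 2, 3: 4, 1: 1}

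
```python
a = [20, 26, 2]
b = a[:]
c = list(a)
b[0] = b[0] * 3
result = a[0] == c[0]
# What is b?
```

After line 1: a = [20, 26, 2]
After line 2 (b = a[:], copy): a = [20, 26, 2], b = [20, 26, 2]
After line 3 (c = list(a) is a copy, new object): c = [20, 26, 2]
After line 4 (b[0] = 20 * 3 = 60; only b mutates (copy)): a = [20, 26, 2], b = [60, 26, 2], c = [20, 26, 2]
After line 5 (a[0] = 20, c[0] = 20; result = True)

[60, 26, 2]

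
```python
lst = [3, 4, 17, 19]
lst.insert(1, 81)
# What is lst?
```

[3, 81, 4, 17, 19]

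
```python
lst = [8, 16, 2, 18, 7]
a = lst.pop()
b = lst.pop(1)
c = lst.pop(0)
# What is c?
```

After line 1: lst = [8, 16, 2, 18, 7]
After line 2 (pop() -> a = 7): lst = [8, 16, 2, 18]
After line 3 (pop(1) -> b = 16): lst = [8, 2, 18]
After line 4 (pop(0) -> c = 8): lst = [2, 18]

8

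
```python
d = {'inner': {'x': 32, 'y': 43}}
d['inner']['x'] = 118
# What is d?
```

After line 1: d = {'inner': {'x': 32, 'y': 43}}
After line 2 (inner x overwritten): d = {'inner': {'x': 118, 'y': 43}}

{'inner': {'x': 118, 'y': 43}}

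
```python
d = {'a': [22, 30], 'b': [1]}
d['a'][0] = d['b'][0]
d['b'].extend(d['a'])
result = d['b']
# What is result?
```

After line 1: d = {'a': [22, 30], 'b': [1]}
After line 2 (a[0] = b[0] = 1): d = {'a': [1, 30], 'b': [1]}
After line 3 (b.extend(a) appends [1, 30]): d = {'a': [1, 30], 'b': [1, 1, 30]}
After line 4: result = d['b'] = [1, 1, 30]

[1, 1, 30]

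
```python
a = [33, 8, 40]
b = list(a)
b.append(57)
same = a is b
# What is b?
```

After line 1: a = [33, 8, 40]
After line 2 (b = list(a) is a shallow copy, new object): a = [33, 8, 40], b = [33, 8, 40]
After line 3 (append only mutates b): a = [33, 8, 40], b = [33, 8, 40, 57]
After line 4 (same = a is b; different objects -> False): same = False

[33, 8, 40, 57]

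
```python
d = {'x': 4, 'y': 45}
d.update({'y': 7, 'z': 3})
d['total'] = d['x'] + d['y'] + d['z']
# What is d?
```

After line 1: d = {'x': 4, 'y': 45}
After line 2 (y overwritten, z added): d = {'x': 4, 'y': 7, 'z': 3}
After line 3 (total = 4 + 7 + 3 = 14): d = {'x': 4, 'y': 7, 'z': 3, 'total': 14}

{'x': 4, 'y': 7, 'z': 3, 'total': 14}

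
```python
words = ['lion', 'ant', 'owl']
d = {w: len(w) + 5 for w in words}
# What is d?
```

{'lion': 9, 'ant': 8, 'owl': 8}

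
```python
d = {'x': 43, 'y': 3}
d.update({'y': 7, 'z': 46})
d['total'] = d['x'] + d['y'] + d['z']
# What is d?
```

After line 1: d = {'x': 43, 'y': 3}
After line 2 (y overwritten, z added): d = {'x': 43, 'y': 7, 'z': 46}
After line 3 (total = 43 + 7 + 46 = 96): d = {'x': 43, 'y': 7, 'z': 46, 'total': 96}

{'x': 43, 'y': 7, 'z': 46, 'total': 96}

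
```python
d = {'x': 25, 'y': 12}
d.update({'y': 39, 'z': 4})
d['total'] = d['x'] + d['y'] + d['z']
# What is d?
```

After line 1: d = {'x': 25, 'y': 12}
After line 2 (y overwritten, z added): d = {'x': 25, 'y': 39, 'z': 4}
After line 3 (total = 25 + 39 + 4 = 68): d = {'x': 25, 'y': 39, 'z': 4, 'total': 68}

{'x': 25, 'y': 39, 'z': 4, 'total': 68}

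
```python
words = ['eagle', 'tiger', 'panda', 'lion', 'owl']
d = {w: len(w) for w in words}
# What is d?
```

{'eagle': 5, 'tiger': 5, 'panda': 5, 'lion': 4, 'owl': 3}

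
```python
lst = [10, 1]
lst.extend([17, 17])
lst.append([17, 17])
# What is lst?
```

After line 1: lst = [10, 1]
After line 2 (extend unpacks [17, 17]): lst = [10, 1, 17, 17]
After line 3 (append adds [17, 17] as single element): lst = [10, 1, 17, 17, [17, 17]]

[10, 1, 17, 17, [17, 17]]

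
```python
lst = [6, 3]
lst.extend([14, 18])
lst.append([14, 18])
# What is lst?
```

After line 1: lst = [6, 3]
After line 2 (extend unpacks [14, 18]): lst = [6, 3, 14, 18]
After line 3 (append adds [14, 18] as single element): lst = [6, 3, 14, 18, [14, 18]]

[6, 3, 14, 18, [14, 18]]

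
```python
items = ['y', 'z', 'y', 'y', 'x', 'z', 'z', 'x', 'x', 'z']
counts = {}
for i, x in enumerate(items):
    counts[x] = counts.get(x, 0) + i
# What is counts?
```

Initial: counts = {}, items = ['y', 'z', 'y', 'y', 'x', 'z', 'z', 'x', 'x', 'z']
i=0, x='y': counts = {'y': 0}
i=1, x='z': counts = {'y': 0, 'z': 1}
i=2, x='y': counts = {'y': 2, 'z': 1}
i=3, x='y': counts = {'y': 5, 'z': 1}
i=4, x='x': counts = {'y': 5, 'z': 1, 'x': 4}
i=5, x='z': counts = {'y': 5, 'z': 6, 'x': 4}
i=6, x='z': counts = {'y': 5, 'z': 12, 'x': 4}
i=7, x='x': counts = {'y': 5, 'z': 12, 'x': 11}
i=8, x='x': counts = {'y': 5, 'z': 12, 'x': 19}
i=9, x='z': counts = {'y': 5, 'z': 21, 'x': 19}

{'y': 5, 'z': 21, 'x': 19}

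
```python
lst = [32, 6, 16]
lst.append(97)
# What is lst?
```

[32, 6, 16, 97]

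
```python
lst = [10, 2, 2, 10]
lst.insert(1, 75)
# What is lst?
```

[10, 75, 2, 2, 10]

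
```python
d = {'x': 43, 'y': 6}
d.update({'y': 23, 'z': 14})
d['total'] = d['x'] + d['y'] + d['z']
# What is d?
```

After line 1: d = {'x': 43, 'y': 6}
After line 2 (y overwritten, z added): d = {'x': 43, 'y': 23, 'z': 14}
After line 3 (total = 43 + 23 + 14 = 80): d = {'x': 43, 'y': 23, 'z': 14, 'total': 80}

{'x': 43, 'y': 23, 'z': 14, 'total': 80}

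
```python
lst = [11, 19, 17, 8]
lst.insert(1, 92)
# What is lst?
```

[11, 92, 19, 17, 8]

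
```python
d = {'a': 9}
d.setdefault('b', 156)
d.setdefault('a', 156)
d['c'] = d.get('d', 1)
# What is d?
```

After line 1: d = {'a': 9}
After line 2 (setdefault adds 'b'=156): d = {'a': 9, 'b': 156}
After line 3 (setdefault 'a' no-op, already exists): d = {'a': 9, 'b': 156}
After line 4 (get('d', 1) returns default since 'd' not in d): d = {'a': 9, 'b': 156, 'c': 1}

{'a': 9, 'b': 156, 'c': 1}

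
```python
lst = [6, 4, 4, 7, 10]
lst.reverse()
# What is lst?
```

[10, 7, 4, 4, 6]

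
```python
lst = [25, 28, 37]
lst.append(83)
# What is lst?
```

[25, 28, 37, 83]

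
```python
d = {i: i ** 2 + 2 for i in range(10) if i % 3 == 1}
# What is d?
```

{1: 3, 4: 18, 7: 51}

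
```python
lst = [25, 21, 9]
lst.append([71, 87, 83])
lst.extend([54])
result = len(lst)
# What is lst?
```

After line 1: lst = [25, 21, 9]
After line 2 (append adds [71, 87, 83] as single element): lst = [25, 21, 9, [71, 87, 83]]
After line 3 (extend unpacks [54], adds 54): lst = [25, 21, 9, [71, 87, 83], 54]
After line 4: result = len(lst) = 5

[25, 21, 9, [71, 87, 83], 54]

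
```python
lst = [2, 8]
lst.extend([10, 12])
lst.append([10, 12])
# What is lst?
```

After line 1: lst = [2, 8]
After line 2 (extend unpacks [10, 12]): lst = [2, 8, 10, 12]
After line 3 (append adds [10, 12] as single element): lst = [2, 8, 10, 12, [10, 12]]

[2, 8, 10, 12, [10, 12]]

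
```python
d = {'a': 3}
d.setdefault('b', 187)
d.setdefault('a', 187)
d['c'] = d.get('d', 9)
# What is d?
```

After line 1: d = {'a': 3}
After line 2 (setdefault adds 'b'=187): d = {'a': 3, 'b': 187}
After line 3 (setdefault 'a' no-op, already exists): d = {'a': 3, 'b': 187}
After line 4 (get('d', 9) returns default since 'd' not in d): d = {'a': 3, 'b': 187, 'c': 9}

{'a': 3, 'b': 187, 'c': 9}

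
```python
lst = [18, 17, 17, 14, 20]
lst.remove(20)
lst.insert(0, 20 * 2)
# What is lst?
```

After line 1: lst = [18, 17, 17, 14, 20]
After line 2 (remove first 20): lst = [18, 17, 17, 14]
After line 3 (insert 40 at index 0): lst = [40, 18, 17, 17, 14]

[40, 18, 17, 17, 14]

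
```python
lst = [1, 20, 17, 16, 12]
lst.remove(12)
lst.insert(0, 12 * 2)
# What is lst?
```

After line 1: lst = [1, 20, 17, 16, 12]
After line 2 (remove first 12): lst = [1, 20, 17, 16]
After line 3 (insert 24 at index 0): lst = [24, 1, 20, 17, 16]

[24, 1, 20, 17, 16]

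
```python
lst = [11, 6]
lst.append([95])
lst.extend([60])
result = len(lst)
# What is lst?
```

After line 1: lst = [11, 6]
After line 2 (append adds [95] as single element): lst = [11, 6, [95]]
After line 3 (extend unpacks [60], adds 60): lst = [11, 6, [95], 60]
After line 4: result = len(lst) = 4

[11, 6, [95], 60]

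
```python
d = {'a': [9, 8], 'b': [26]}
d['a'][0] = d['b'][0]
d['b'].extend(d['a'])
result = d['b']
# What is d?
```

After line 1: d = {'a': [9, 8], 'b': [26]}
After line 2 (a[0] = b[0] = 26): d = {'a': [26, 8], 'b': [26]}
After line 3 (b.extend(a) appends [26, 8]): d = {'a': [26, 8], 'b': [26, 26, 8]}
After line 4: result = d['b'] = [26, 26, 8]

{'a': [26, 8], 'b': [26, 26, 8]}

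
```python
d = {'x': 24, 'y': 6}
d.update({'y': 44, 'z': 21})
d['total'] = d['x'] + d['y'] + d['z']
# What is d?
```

After line 1: d = {'x': 24, 'y': 6}
After line 2 (y overwritten, z added): d = {'x': 24, 'y': 44, 'z': 21}
After line 3 (total = 24 + 44 + 21 = 89): d = {'x': 24, 'y': 44, 'z': 21, 'total': 89}

{'x': 24, 'y': 44, 'z': 21, 'total': 89}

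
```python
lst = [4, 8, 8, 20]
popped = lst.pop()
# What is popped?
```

20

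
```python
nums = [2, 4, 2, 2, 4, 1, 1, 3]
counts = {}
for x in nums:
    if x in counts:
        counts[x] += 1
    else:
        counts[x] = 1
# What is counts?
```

Initial: counts = {}, nums = [2, 4, 2, 2, 4, 1, 1, 3]
See 2: counts = {2: 1}
See 4: counts = {2: 1, 4: 1}
See 2: counts = {2: 2, 4: 1}
See 2: counts = {2: 3, 4: 1}
See 4: counts = {2: 3, 4: 2}
See 1: counts = {2: 3, 4: 2, 1: 1}
See 1: counts = {2: 3, 4: 2, 1: 2}
See 3: counts = {2: 3, 4: 2, 1: 2, 3: 1}

{2: 3, 4: 2, 1: 2, 3: 1}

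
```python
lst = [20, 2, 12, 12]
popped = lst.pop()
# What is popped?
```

12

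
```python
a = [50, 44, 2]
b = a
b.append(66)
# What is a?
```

After line 1: a = [50, 44, 2]
After line 2 (b = a is an alias, same object): a = [50, 44, 2], b = [50, 44, 2]
After line 3 (b.append mutates the shared list): a = [50, 44, 2, 66], b = [50, 44, 2, 66]

[50, 44, 2, 66]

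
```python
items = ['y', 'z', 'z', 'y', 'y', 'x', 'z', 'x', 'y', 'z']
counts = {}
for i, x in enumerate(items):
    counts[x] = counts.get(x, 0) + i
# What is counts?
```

Initial: counts = {}, items = ['y', 'z', 'z', 'y', 'y', 'x', 'z', 'x', 'y', 'z']
i=0, x='y': counts = {'y': 0}
i=1, x='z': counts = {'y': 0, 'z': 1}
i=2, x='z': counts = {'y': 0, 'z': 3}
i=3, x='y': counts = {'y': 3, 'z': 3}
i=4, x='y': counts = {'y': 7, 'z': 3}
i=5, x='x': counts = {'y': 7, 'z': 3, 'x': 5}
i=6, x='z': counts = {'y': 7, 'z': 9, 'x': 5}
i=7, x='x': counts = {'y': 7, 'z': 9, 'x': 12}
i=8, x='y': counts = {'y': 15, 'z': 9, 'x': 12}
i=9, x='z': counts = {'y': 15, 'z': 18, 'x': 12}

{'y': 15, 'z': 18, 'x': 12}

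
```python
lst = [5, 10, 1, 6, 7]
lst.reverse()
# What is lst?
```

[7, 6, 1, 10, 5]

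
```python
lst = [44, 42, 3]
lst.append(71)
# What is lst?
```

[44, 42, 3, 71]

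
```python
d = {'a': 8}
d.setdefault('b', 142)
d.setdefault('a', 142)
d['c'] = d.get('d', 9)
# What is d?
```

After line 1: d = {'a': 8}
After line 2 (setdefault adds 'b'=142): d = {'a': 8, 'b': 142}
After line 3 (setdefault 'a' no-op, already exists): d = {'a': 8, 'b': 142}
After line 4 (get('d', 9) returns default since 'd' not in d): d = {'a': 8, 'b': 142, 'c': 9}

{'a': 8, 'b': 142, 'c': 9}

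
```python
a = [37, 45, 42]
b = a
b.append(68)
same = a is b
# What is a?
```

After line 1: a = [37, 45, 42]
After line 2 (b = a is an alias, same object): a = [37, 45, 42], b = [37, 45, 42]
After line 3 (b.append mutates the shared list): a = [37, 45, 42, 68], b = [37, 45, 42, 68]
After line 4 (same = a is b; same object -> True): same = True

[37, 45, 42, 68]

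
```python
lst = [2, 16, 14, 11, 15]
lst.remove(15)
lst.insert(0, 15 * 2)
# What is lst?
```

After line 1: lst = [2, 16, 14, 11, 15]
After line 2 (remove first 15): lst = [2, 16, 14, 11]
After line 3 (insert 30 at index 0): lst = [30, 2, 16, 14, 11]

[30, 2, 16, 14, 11]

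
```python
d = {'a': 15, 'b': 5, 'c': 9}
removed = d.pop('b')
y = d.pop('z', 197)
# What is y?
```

After line 1: d = {'a': 15, 'b': 5, 'c': 9}
After line 2 (pop 'b' returns 5): d = {'a': 15, 'c': 9}, removed = 5
After line 3 (pop 'z' missing, returns default 197): d = {'a': 15, 'c': 9}, y = 197

197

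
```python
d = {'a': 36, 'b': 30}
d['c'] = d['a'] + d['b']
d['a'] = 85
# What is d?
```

After line 1: d = {'a': 36, 'b': 30}
After line 2 (d['c'] = 36 + 30): d = {'a': 36, 'b': 30, 'c': 66}
After line 3: d = {'a': 85, 'b': 30, 'c': 66}

{'a': 85, 'b': 30, 'c': 66}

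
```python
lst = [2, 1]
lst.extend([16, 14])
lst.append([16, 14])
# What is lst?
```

After line 1: lst = [2, 1]
After line 2 (extend unpacks [16, 14]): lst = [2, 1, 16, 14]
After line 3 (append adds [16, 14] as single element): lst = [2, 1, 16, 14, [16, 14]]

[2, 1, 16, 14, [16, 14]]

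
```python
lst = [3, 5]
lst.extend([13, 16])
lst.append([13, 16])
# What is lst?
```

After line 1: lst = [3, 5]
After line 2 (extend unpacks [13, 16]): lst = [3, 5, 13, 16]
After line 3 (append adds [13, 16] as single element): lst = [3, 5, 13, 16, [13, 16]]

[3, 5, 13, 16, [13, 16]]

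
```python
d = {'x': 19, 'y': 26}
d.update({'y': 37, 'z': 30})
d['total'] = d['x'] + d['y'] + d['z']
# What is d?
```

After line 1: d = {'x': 19, 'y': 26}
After line 2 (y overwritten, z added): d = {'x': 19, 'y': 37, 'z': 30}
After line 3 (total = 19 + 37 + 30 = 86): d = {'x': 19, 'y': 37, 'z': 30, 'total': 86}

{'x': 19, 'y': 37, 'z': 30, 'total': 86}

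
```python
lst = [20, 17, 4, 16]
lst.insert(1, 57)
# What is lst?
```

[20, 57, 17, 4, 16]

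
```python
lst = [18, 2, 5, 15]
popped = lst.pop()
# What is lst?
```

[18, 2, 5]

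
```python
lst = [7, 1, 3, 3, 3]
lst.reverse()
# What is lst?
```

[3, 3, 3, 1, 7]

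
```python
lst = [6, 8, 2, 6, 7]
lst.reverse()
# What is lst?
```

[7, 6, 2, 8, 6]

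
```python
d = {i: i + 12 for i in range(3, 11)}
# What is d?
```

{3: 15, 4: 16, 5: 17, 6: 18, 7: 19, 8: 20, 9: 21, 10: 22}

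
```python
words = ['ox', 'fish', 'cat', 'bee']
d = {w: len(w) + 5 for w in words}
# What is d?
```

{'ox': 7, 'fish': 9, 'cat': 8, 'bee': 8}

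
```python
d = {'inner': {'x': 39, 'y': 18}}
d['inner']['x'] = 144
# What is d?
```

After line 1: d = {'inner': {'x': 39, 'y': 18}}
After line 2 (inner x overwritten): d = {'inner': {'x': 144, 'y': 18}}

{'inner': {'x': 144, 'y': 18}}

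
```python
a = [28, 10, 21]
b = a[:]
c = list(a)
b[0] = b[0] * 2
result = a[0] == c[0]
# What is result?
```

After line 1: a = [28, 10, 21]
After line 2 (b = a[:], copy): a = [28, 10, 21], b = [28, 10, 21]
After line 3 (c = list(a) is a copy, new object): c = [28, 10, 21]
After line 4 (b[0] = 28 * 2 = 56; only b mutates (copy)): a = [28, 10, 21], b = [56, 10, 21], c = [28, 10, 21]
After line 5 (a[0] = 28, c[0] = 28; result = True)

True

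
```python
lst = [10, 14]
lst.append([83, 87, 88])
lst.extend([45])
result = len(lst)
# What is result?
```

After line 1: lst = [10, 14]
After line 2 (append adds [83, 87, 88] as single element): lst = [10, 14, [83, 87, 88]]
After line 3 (extend unpacks [45], adds 45): lst = [10, 14, [83, 87, 88], 45]
After line 4: result = len(lst) = 4

4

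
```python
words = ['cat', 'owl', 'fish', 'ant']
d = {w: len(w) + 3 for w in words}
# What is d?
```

{'cat': 6, 'owl': 6, 'fish': 7, 'ant': 6}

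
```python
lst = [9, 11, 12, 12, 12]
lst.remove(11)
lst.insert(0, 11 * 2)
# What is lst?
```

After line 1: lst = [9, 11, 12, 12, 12]
After line 2 (remove first 11): lst = [9, 12, 12, 12]
After line 3 (insert 22 at index 0): lst = [22, 9, 12, 12, 12]

[22, 9, 12, 12, 12]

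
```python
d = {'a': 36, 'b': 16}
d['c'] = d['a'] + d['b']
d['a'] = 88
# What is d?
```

After line 1: d = {'a': 36, 'b': 16}
After line 2 (d['c'] = 36 + 16): d = {'a': 36, 'b': 16, 'c': 52}
After line 3: d = {'a': 88, 'b': 16, 'c': 52}

{'a': 88, 'b': 16, 'c': 52}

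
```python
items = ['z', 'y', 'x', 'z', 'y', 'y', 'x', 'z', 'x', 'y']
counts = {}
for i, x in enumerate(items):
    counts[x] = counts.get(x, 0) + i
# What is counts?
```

Initial: counts = {}, items = ['z', 'y', 'x', 'z', 'y', 'y', 'x', 'z', 'x', 'y']
i=0, x='z': counts = {'z': 0}
i=1, x='y': counts = {'z': 0, 'y': 1}
i=2, x='x': counts = {'z': 0, 'y': 1, 'x': 2}
i=3, x='z': counts = {'z': 3, 'y': 1, 'x': 2}
i=4, x='y': counts = {'z': 3, 'y': 5, 'x': 2}
i=5, x='y': counts = {'z': 3, 'y': 10, 'x': 2}
i=6, x='x': counts = {'z': 3, 'y': 10, 'x': 8}
i=7, x='z': counts = {'z': 10, 'y': 10, 'x': 8}
i=8, x='x': counts = {'z': 10, 'y': 10, 'x': 16}
i=9, x='y': counts = {'z': 10, 'y': 19, 'x': 16}

{'z': 10, 'y': 19, 'x': 16}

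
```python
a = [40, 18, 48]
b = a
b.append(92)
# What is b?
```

After line 1: a = [40, 18, 48]
After line 2 (b = a is an alias, same object): a = [40, 18, 48], b = [40, 18, 48]
After line 3 (b.append mutates the shared list): a = [40, 18, 48, 92], b = [40, 18, 48, 92]

[40, 18, 48, 92]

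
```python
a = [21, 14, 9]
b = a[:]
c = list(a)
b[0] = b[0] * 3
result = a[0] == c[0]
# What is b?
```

After line 1: a = [21, 14, 9]
After line 2 (b = a[:], copy): a = [21, 14, 9], b = [21, 14, 9]
After line 3 (c = list(a) is a copy, new object): c = [21, 14, 9]
After line 4 (b[0] = 21 * 3 = 63; only b mutates (copy)): a = [21, 14, 9], b = [63, 14, 9], c = [21, 14, 9]
After line 5 (a[0] = 21, c[0] = 21; result = True)

[63, 14, 9]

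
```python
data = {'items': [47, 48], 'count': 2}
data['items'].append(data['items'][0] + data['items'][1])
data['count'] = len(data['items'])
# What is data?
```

After line 1: data = {'items': [47, 48], 'count': 2}
After line 2 (append 47 + 48 = 95): data = {'items': [47, 48, 95], 'count': 2}
After line 3 (count = len(items) = 3): data = {'items': [47, 48, 95], 'count': 3}

{'items': [47, 48, 95], 'count': 3}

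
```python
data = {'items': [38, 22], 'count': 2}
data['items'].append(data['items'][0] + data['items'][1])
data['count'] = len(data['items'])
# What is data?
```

After line 1: data = {'items': [38, 22], 'count': 2}
After line 2 (append 38 + 22 = 60): data = {'items': [38, 22, 60], 'count': 2}
After line 3 (count = len(items) = 3): data = {'items': [38, 22, 60], 'count': 3}

{'items': [38, 22, 60], 'count': 3}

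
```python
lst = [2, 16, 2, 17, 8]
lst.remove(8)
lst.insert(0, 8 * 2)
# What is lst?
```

After line 1: lst = [2, 16, 2, 17, 8]
After line 2 (remove first 8): lst = [2, 16, 2, 17]
After line 3 (insert 16 at index 0): lst = [16, 2, 16, 2, 17]

[16, 2, 16, 2, 17]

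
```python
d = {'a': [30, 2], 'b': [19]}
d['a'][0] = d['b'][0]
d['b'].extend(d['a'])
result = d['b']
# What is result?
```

After line 1: d = {'a': [30, 2], 'b': [19]}
After line 2 (a[0] = b[0] = 19): d = {'a': [19, 2], 'b': [19]}
After line 3 (b.extend(a) appends [19, 2]): d = {'a': [19, 2], 'b': [19, 19, 2]}
After line 4: result = d['b'] = [19, 19, 2]

[19, 19, 2]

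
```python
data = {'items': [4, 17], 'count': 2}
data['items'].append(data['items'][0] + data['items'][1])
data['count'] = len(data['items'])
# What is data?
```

After line 1: data = {'items': [4, 17], 'count': 2}
After line 2 (append 4 + 17 = 21): data = {'items': [4, 17, 21], 'count': 2}
After line 3 (count = len(items) = 3): data = {'items': [4, 17, 21], 'count': 3}

{'items': [4, 17, 21], 'count': 3}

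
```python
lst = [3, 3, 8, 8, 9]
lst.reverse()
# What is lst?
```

[9, 8, 8, 3, 3]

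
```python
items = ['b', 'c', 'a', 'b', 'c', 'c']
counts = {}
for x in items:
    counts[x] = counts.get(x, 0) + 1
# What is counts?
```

Initial: counts = {}, items = ['b', 'c', 'a', 'b', 'c', 'c']
See 'b': counts = {'b': 1}
See 'c': counts = {'b': 1, 'c': 1}
See 'a': counts = {'b': 1, 'c': 1, 'a': 1}
See 'b': counts = {'b': 2, 'c': 1, 'a': 1}
See 'c': counts = {'b': 2, 'c': 2, 'a': 1}
See 'c': counts = {'b': 2, 'c': 3, 'a': 1}

{'b': 2, 'c': 3, 'a': 1}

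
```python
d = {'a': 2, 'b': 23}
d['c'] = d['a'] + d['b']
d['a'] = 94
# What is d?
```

After line 1: d = {'a': 2, 'b': 23}
After line 2 (d['c'] = 2 + 23): d = {'a': 2, 'b': 23, 'c': 25}
After line 3: d = {'a': 94, 'b': 23, 'c': 25}

{'a': 94, 'b': 23, 'c': 25}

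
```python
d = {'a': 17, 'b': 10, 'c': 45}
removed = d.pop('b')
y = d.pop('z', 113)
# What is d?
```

After line 1: d = {'a': 17, 'b': 10, 'c': 45}
After line 2 (pop 'b' returns 10): d = {'a': 17, 'c': 45}, removed = 10
After line 3 (pop 'z' missing, returns default 113): d = {'a': 17, 'c': 45}, y = 113

{'a': 17, 'c': 45}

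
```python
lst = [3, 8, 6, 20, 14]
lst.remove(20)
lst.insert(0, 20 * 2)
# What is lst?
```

After line 1: lst = [3, 8, 6, 20, 14]
After line 2 (remove first 20): lst = [3, 8, 6, 14]
After line 3 (insert 40 at index 0): lst = [40, 3, 8, 6, 14]

[40, 3, 8, 6, 14]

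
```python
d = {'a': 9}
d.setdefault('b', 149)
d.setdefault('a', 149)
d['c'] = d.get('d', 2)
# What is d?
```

After line 1: d = {'a': 9}
After line 2 (setdefault adds 'b'=149): d = {'a': 9, 'b': 149}
After line 3 (setdefault 'a' no-op, already exists): d = {'a': 9, 'b': 149}
After line 4 (get('d', 2) returns default since 'd' not in d): d = {'a': 9, 'b': 149, 'c': 2}

{'a': 9, 'b': 149, 'c': 2}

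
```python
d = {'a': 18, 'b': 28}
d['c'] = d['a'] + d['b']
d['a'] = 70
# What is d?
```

After line 1: d = {'a': 18, 'b': 28}
After line 2 (d['c'] = 18 + 28): d = {'a': 18, 'b': 28, 'c': 46}
After line 3: d = {'a': 70, 'b': 28, 'c': 46}

{'a': 70, 'b': 28, 'c': 46}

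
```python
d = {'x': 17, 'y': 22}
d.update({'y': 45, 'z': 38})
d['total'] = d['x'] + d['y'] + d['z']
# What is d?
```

After line 1: d = {'x': 17, 'y': 22}
After line 2 (y overwritten, z added): d = {'x': 17, 'y': 45, 'z': 38}
After line 3 (total = 17 + 45 + 38 = 100): d = {'x': 17, 'y': 45, 'z': 38, 'total': 100}

{'x': 17, 'y': 45, 'z': 38, 'total': 100}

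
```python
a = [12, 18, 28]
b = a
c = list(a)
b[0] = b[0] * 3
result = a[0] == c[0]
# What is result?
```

After line 1: a = [12, 18, 28]
After line 2 (b = a, alias): a = [12, 18, 28], b = [12, 18, 28]
After line 3 (c = list(a) is a copy, new object): c = [12, 18, 28]
After line 4 (b[0] = 12 * 3 = 36; mutates shared a/b): a = b = [36, 18, 28], c = [12, 18, 28]
After line 5 (a[0] = 36, c[0] = 12; result = False)

False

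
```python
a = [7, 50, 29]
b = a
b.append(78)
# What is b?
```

After line 1: a = [7, 50, 29]
After line 2 (b = a is an alias, same object): a = [7, 50, 29], b = [7, 50, 29]
After line 3 (b.append mutates the shared list): a = [7, 50, 29, 78], b = [7, 50, 29, 78]

[7, 50, 29, 78]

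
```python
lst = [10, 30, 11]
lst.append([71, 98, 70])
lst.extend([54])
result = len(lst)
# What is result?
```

After line 1: lst = [10, 30, 11]
After line 2 (append adds [71, 98, 70] as single element): lst = [10, 30, 11, [71, 98, 70]]
After line 3 (extend unpacks [54], adds 54): lst = [10, 30, 11, [71, 98, 70], 54]
After line 4: result = len(lst) = 5

5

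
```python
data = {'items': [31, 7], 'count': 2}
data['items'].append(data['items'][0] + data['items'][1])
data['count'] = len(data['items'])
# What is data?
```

After line 1: data = {'items': [31, 7], 'count': 2}
After line 2 (append 31 + 7 = 38): data = {'items': [31, 7, 38], 'count': 2}
After line 3 (count = len(items) = 3): data = {'items': [31, 7, 38], 'count': 3}

{'items': [31, 7, 38], 'count': 3}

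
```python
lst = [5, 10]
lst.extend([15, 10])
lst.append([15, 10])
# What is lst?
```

After line 1: lst = [5, 10]
After line 2 (extend unpacks [15, 10]): lst = [5, 10, 15, 10]
After line 3 (append adds [15, 10] as single element): lst = [5, 10, 15, 10, [15, 10]]

[5, 10, 15, 10, [15, 10]]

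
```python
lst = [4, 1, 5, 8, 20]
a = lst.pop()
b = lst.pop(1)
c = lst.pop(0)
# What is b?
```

After line 1: lst = [4, 1, 5, 8, 20]
After line 2 (pop() -> a = 20): lst = [4, 1, 5, 8]
After line 3 (pop(1) -> b = 1): lst = [4, 5, 8]
After line 4 (pop(0) -> c = 4): lst = [5, 8]

1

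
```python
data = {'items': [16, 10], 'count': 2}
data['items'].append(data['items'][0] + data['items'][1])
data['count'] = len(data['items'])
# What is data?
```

After line 1: data = {'items': [16, 10], 'count': 2}
After line 2 (append 16 + 10 = 26): data = {'items': [16, 10, 26], 'count': 2}
After line 3 (count = len(items) = 3): data = {'items': [16, 10, 26], 'count': 3}

{'items': [16, 10, 26], 'count': 3}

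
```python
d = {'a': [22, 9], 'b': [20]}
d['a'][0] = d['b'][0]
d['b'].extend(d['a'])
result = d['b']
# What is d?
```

After line 1: d = {'a': [22, 9], 'b': [20]}
After line 2 (a[0] = b[0] = 20): d = {'a': [20, 9], 'b': [20]}
After line 3 (b.extend(a) appends [20, 9]): d = {'a': [20, 9], 'b': [20, 20, 9]}
After line 4: result = d['b'] = [20, 20, 9]

{'a': [20, 9], 'b': [20, 20, 9]}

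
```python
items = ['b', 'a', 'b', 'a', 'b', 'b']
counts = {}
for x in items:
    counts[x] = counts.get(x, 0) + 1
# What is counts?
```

Initial: counts = {}, items = ['b', 'a', 'b', 'a', 'b', 'b']
See 'b': counts = {'b': 1}
See 'a': counts = {'b': 1, 'a': 1}
See 'b': counts = {'b': 2, 'a': 1}
See 'a': counts = {'b': 2, 'a': 2}
See 'b': counts = {'b': 3, 'a': 2}
See 'b': counts = {'b': 4, 'a': 2}

{'b': 4, 'a': 2}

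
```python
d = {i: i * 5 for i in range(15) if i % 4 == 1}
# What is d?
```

{1: 5, 5: 25, 9: 45, 13: 65}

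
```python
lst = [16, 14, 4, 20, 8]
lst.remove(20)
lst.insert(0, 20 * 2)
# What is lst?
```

After line 1: lst = [16, 14, 4, 20, 8]
After line 2 (remove first 20): lst = [16, 14, 4, 8]
After line 3 (insert 40 at index 0): lst = [40, 16, 14, 4, 8]

[40, 16, 14, 4, 8]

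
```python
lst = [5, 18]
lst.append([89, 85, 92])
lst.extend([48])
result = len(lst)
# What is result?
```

After line 1: lst = [5, 18]
After line 2 (append adds [89, 85, 92] as single element): lst = [5, 18, [89, 85, 92]]
After line 3 (extend unpacks [48], adds 48): lst = [5, 18, [89, 85, 92], 48]
After line 4: result = len(lst) = 4

4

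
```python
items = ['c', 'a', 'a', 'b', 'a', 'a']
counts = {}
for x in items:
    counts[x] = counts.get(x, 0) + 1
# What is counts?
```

Initial: counts = {}, items = ['c', 'a', 'a', 'b', 'a', 'a']
See 'c': counts = {'c': 1}
See 'a': counts = {'c': 1, 'a': 1}
See 'a': counts = {'c': 1, 'a': 2}
See 'b': counts = {'c': 1, 'a': 2, 'b': 1}
See 'a': counts = {'c': 1, 'a': 3, 'b': 1}
See 'a': counts = {'c': 1, 'a': 4, 'b': 1}

{'c': 1, 'a': 4, 'b': 1}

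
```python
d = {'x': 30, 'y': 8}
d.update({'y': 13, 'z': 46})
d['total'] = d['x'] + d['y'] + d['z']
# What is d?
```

After line 1: d = {'x': 30, 'y': 8}
After line 2 (y overwritten, z added): d = {'x': 30, 'y': 13, 'z': 46}
After line 3 (total = 30 + 13 + 46 = 89): d = {'x': 30, 'y': 13, 'z': 46, 'total': 89}

{'x': 30, 'y': 13, 'z': 46, 'total': 89}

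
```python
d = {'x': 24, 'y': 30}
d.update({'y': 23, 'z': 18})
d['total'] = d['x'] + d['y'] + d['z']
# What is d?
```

After line 1: d = {'x': 24, 'y': 30}
After line 2 (y overwritten, z added): d = {'x': 24, 'y': 23, 'z': 18}
After line 3 (total = 24 + 23 + 18 = 65): d = {'x': 24, 'y': 23, 'z': 18, 'total': 65}

{'x': 24, 'y': 23, 'z': 18, 'total': 65}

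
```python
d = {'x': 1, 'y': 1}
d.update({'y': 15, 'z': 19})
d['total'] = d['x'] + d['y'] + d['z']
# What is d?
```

After line 1: d = {'x': 1, 'y': 1}
After line 2 (y overwritten, z added): d = {'x': 1, 'y': 15, 'z': 19}
After line 3 (total = 1 + 15 + 19 = 35): d = {'x': 1, 'y': 15, 'z': 19, 'total': 35}

{'x': 1, 'y': 15, 'z': 19, 'total': 35}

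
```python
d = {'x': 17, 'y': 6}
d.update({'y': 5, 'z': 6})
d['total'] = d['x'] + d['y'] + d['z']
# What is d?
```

After line 1: d = {'x': 17, 'y': 6}
After line 2 (y overwritten, z added): d = {'x': 17, 'y': 5, 'z': 6}
After line 3 (total = 17 + 5 + 6 = 28): d = {'x': 17, 'y': 5, 'z': 6, 'total': 28}

{'x': 17, 'y': 5, 'z': 6, 'total': 28}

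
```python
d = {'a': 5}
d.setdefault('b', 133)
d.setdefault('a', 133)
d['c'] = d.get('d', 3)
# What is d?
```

After line 1: d = {'a': 5}
After line 2 (setdefault adds 'b'=133): d = {'a': 5, 'b': 133}
After line 3 (setdefault 'a' no-op, already exists): d = {'a': 5, 'b': 133}
After line 4 (get('d', 3) returns default since 'd' not in d): d = {'a': 5, 'b': 133, 'c': 3}

{'a': 5, 'b': 133, 'c': 3}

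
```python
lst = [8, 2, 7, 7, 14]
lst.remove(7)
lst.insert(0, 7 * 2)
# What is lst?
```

After line 1: lst = [8, 2, 7, 7, 14]
After line 2 (remove first 7): lst = [8, 2, 7, 14]
After line 3 (insert 14 at index 0): lst = [14, 8, 2, 7, 14]

[14, 8, 2, 7, 14]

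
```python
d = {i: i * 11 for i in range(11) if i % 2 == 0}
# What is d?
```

{0: 0, 2: 22, 4: 44, 6: 66, 8: 88, 10: 110}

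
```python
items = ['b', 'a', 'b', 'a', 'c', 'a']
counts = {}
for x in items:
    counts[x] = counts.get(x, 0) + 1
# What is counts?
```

Initial: counts = {}, items = ['b', 'a', 'b', 'a', 'c', 'a']
See 'b': counts = {'b': 1}
See 'a': counts = {'b': 1, 'a': 1}
See 'b': counts = {'b': 2, 'a': 1}
See 'a': counts = {'b': 2, 'a': 2}
See 'c': counts = {'b': 2, 'a': 2, 'c': 1}
See 'a': counts = {'b': 2, 'a': 3, 'c': 1}

{'b': 2, 'a': 3, 'c': 1}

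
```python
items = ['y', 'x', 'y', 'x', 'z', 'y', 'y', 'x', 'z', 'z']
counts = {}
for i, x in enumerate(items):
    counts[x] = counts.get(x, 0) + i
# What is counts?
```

Initial: counts = {}, items = ['y', 'x', 'y', 'x', 'z', 'y', 'y', 'x', 'z', 'z']
i=0, x='y': counts = {'y': 0}
i=1, x='x': counts = {'y': 0, 'x': 1}
i=2, x='y': counts = {'y': 2, 'x': 1}
i=3, x='x': counts = {'y': 2, 'x': 4}
i=4, x='z': counts = {'y': 2, 'x': 4, 'z': 4}
i=5, x='y': counts = {'y': 7, 'x': 4, 'z': 4}
i=6, x='y': counts = {'y': 13, 'x': 4, 'z': 4}
i=7, x='x': counts = {'y': 13, 'x': 11, 'z': 4}
i=8, x='z': counts = {'y': 13, 'x': 11, 'z': 12}
i=9, x='z': counts = {'y': 13, 'x': 11, 'z': 21}

{'y': 13, 'x': 11, 'z': 21}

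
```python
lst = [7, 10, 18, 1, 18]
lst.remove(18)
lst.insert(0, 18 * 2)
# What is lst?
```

After line 1: lst = [7, 10, 18, 1, 18]
After line 2 (remove first 18): lst = [7, 10, 1, 18]
After line 3 (insert 36 at index 0): lst = [36, 7, 10, 1, 18]

[36, 7, 10, 1, 18]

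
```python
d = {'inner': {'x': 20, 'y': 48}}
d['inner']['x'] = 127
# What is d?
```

After line 1: d = {'inner': {'x': 20, 'y': 48}}
After line 2 (inner x overwritten): d = {'inner': {'x': 127, 'y': 48}}

{'inner': {'x': 127, 'y': 48}}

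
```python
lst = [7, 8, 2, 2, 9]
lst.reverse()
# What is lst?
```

[9, 2, 2, 8, 7]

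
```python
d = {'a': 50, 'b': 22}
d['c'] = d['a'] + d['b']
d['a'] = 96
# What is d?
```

After line 1: d = {'a': 50, 'b': 22}
After line 2 (d['c'] = 50 + 22): d = {'a': 50, 'b': 22, 'c': 72}
After line 3: d = {'a': 96, 'b': 22, 'c': 72}

{'a': 96, 'b': 22, 'c': 72}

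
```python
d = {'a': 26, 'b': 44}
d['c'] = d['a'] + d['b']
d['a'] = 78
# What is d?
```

After line 1: d = {'a': 26, 'b': 44}
After line 2 (d['c'] = 26 + 44): d = {'a': 26, 'b': 44, 'c': 70}
After line 3: d = {'a': 78, 'b': 44, 'c': 70}

{'a': 78, 'b': 44, 'c': 70}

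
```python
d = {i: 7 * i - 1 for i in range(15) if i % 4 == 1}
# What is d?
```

{1: 6, 5: 34, 9: 62, 13: 90}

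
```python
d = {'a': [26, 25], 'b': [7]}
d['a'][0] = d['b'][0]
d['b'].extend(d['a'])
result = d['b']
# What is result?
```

After line 1: d = {'a': [26, 25], 'b': [7]}
After line 2 (a[0] = b[0] = 7): d = {'a': [7, 25], 'b': [7]}
After line 3 (b.extend(a) appends [7, 25]): d = {'a': [7, 25], 'b': [7, 7, 25]}
After line 4: result = d['b'] = [7, 7, 25]

[7, 7, 25]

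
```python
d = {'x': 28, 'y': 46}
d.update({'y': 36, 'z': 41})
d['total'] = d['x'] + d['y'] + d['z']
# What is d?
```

After line 1: d = {'x': 28, 'y': 46}
After line 2 (y overwritten, z added): d = {'x': 28, 'y': 36, 'z': 41}
After line 3 (total = 28 + 36 + 41 = 105): d = {'x': 28, 'y': 36, 'z': 41, 'total': 105}

{'x': 28, 'y': 36, 'z': 41, 'total': 105}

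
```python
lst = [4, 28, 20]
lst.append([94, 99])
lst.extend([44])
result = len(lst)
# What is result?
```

After line 1: lst = [4, 28, 20]
After line 2 (append adds [94, 99] as single element): lst = [4, 28, 20, [94, 99]]
After line 3 (extend unpacks [44], adds 44): lst = [4, 28, 20, [94, 99], 44]
After line 4: result = len(lst) = 5

5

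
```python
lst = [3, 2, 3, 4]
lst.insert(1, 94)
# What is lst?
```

[3, 94, 2, 3, 4]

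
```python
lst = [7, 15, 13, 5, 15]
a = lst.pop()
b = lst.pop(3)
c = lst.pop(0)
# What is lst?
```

After line 1: lst = [7, 15, 13, 5, 15]
After line 2 (pop() -> a = 15): lst = [7, 15, 13, 5]
After line 3 (pop(3) -> b = 5): lst = [7, 15, 13]
After line 4 (pop(0) -> c = 7): lst = [15, 13]

[15, 13]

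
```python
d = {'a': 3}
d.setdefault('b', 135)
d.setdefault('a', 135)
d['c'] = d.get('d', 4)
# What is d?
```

After line 1: d = {'a': 3}
After line 2 (setdefault adds 'b'=135): d = {'a': 3, 'b': 135}
After line 3 (setdefault 'a' no-op, already exists): d = {'a': 3, 'b': 135}
After line 4 (get('d', 4) returns default since 'd' not in d): d = {'a': 3, 'b': 135, 'c': 4}

{'a': 3, 'b': 135, 'c': 4}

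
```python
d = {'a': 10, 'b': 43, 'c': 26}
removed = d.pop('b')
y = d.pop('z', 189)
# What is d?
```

After line 1: d = {'a': 10, 'b': 43, 'c': 26}
After line 2 (pop 'b' returns 43): d = {'a': 10, 'c': 26}, removed = 43
After line 3 (pop 'z' missing, returns default 189): d = {'a': 10, 'c': 26}, y = 189

{'a': 10, 'c': 26}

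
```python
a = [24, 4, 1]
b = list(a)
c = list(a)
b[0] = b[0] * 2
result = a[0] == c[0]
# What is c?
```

After line 1: a = [24, 4, 1]
After line 2 (b = list(a), copy): a = [24, 4, 1], b = [24, 4, 1]
After line 3 (c = list(a) is a copy, new object): c = [24, 4, 1]
After line 4 (b[0] = 24 * 2 = 48; only b mutates (copy)): a = [24, 4, 1], b = [48, 4, 1], c = [24, 4, 1]
After line 5 (a[0] = 24, c[0] = 24; result = True)

[24, 4, 1]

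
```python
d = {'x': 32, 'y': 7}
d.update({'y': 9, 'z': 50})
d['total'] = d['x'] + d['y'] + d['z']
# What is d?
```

After line 1: d = {'x': 32, 'y': 7}
After line 2 (y overwritten, z added): d = {'x': 32, 'y': 9, 'z': 50}
After line 3 (total = 32 + 9 + 50 = 91): d = {'x': 32, 'y': 9, 'z': 50, 'total': 91}

{'x': 32, 'y': 9, 'z': 50, 'total': 91}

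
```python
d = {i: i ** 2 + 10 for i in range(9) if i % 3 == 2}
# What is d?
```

{2: 14, 5: 35, 8: 74}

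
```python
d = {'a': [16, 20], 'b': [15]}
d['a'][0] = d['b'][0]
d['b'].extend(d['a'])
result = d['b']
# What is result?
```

After line 1: d = {'a': [16, 20], 'b': [15]}
After line 2 (a[0] = b[0] = 15): d = {'a': [15, 20], 'b': [15]}
After line 3 (b.extend(a) appends [15, 20]): d = {'a': [15, 20], 'b': [15, 15, 20]}
After line 4: result = d['b'] = [15, 15, 20]

[15, 15, 20]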